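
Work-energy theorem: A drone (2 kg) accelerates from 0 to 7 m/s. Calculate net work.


Given: m = 2 kg, v0 = 0 m/s, v = 7 m/s
Using W = (1/2)*m*(v^2 - v0^2)
v^2 = 7^2 = 49
v0^2 = 0^2 = 0
v^2 - v0^2 = 49 - 0 = 49
W = (1/2)*2*49 = 49 J

49 J


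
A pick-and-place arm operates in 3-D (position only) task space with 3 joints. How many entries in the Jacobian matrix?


Given: task space dimension = 3, joints = 3
Jacobian is a 3 x 3 matrix
Total entries = rows * columns
Total = 3 * 3
Total = 9

9


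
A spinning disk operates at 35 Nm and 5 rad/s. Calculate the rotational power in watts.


Given: tau = 35 Nm, omega = 5 rad/s
Using P = tau * omega
P = 35 * 5
P = 175 W

175 W


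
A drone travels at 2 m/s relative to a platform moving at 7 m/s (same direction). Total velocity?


Given: object velocity = 2 m/s, platform velocity = 7 m/s (same direction)
Using classical velocity addition: v_total = v_object + v_platform
v_total = 2 + 7
v_total = 9 m/s

9 m/s


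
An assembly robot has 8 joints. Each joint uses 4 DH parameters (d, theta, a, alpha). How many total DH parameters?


Given: 8 joints, 4 DH parameters per joint (d, theta, a, alpha)
Total DH parameters = number_of_joints * 4
Total = 8 * 4
Total = 32

32


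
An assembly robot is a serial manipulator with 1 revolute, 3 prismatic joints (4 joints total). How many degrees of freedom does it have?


Given: serial robot with 1 revolute, 3 prismatic joints
DOF contribution per joint type: revolute=1, prismatic=1, spherical=3, fixed=0
DOF = 1*1 + 3*1
DOF = 4

4


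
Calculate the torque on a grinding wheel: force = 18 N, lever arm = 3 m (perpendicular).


Given: F = 18 N, r = 3 m, angle = 90 deg (perpendicular)
Using tau = F * r * sin(90)
sin(90) = 1
tau = 18 * 3 * 1
tau = 54 Nm

54 Nm


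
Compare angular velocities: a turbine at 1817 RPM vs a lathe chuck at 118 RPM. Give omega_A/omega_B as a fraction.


Given: RPM_A = 1817, RPM_B = 118
omega = 2*pi*RPM/60, so omega_A/omega_B = RPM_A / RPM_B
omega_A/omega_B = 1817 / 118
omega_A/omega_B = 1817/118

1817/118


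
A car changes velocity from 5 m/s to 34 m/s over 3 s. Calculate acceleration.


Given: initial velocity v0 = 5 m/s, final velocity v = 34 m/s, time t = 3 s
Using a = (v - v0) / t
a = (34 - 5) / 3
a = 29 / 3
a = 29/3 m/s^2

29/3 m/s^2


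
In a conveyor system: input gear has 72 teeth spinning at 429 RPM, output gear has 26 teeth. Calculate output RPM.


Given: N1 = 72 teeth, w1 = 429 RPM, N2 = 26 teeth
Using N1*w1 = N2*w2
w2 = N1*w1 / N2
w2 = 72*429 / 26
w2 = 30888 / 26
w2 = 1188 RPM

1188 RPM


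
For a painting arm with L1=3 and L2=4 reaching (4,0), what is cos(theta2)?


Given: L1 = 3, L2 = 4, target (x, y) = (4, 0)
Using cos(theta2) = (x^2 + y^2 - L1^2 - L2^2) / (2*L1*L2)
x^2 + y^2 = 4^2 + 0 = 16
L1^2 + L2^2 = 9 + 16 = 25
Numerator = 16 - 25 = -9
Denominator = 2*3*4 = 24
cos(theta2) = -9/24 = -3/8

-3/8


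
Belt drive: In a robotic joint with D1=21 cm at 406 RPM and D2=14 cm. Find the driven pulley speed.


Given: D1 = 21 cm, w1 = 406 RPM, D2 = 14 cm
Using D1*w1 = D2*w2
w2 = D1*w1 / D2
w2 = 21*406 / 14
w2 = 8526 / 14
w2 = 609 RPM

609 RPM


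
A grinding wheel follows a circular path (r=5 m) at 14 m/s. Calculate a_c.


Given: v = 14 m/s, r = 5 m
Using a_c = v^2 / r
a_c = 14^2 / 5
a_c = 196 / 5
a_c = 196/5 m/s^2

196/5 m/s^2


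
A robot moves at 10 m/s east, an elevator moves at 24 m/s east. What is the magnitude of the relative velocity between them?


Given: v_A = 10 m/s east, v_B = 24 m/s east
Both move in the same direction; relative speed = |v_A - v_B|
|10 - 24| = |-14|
= 14 m/s

14 m/s


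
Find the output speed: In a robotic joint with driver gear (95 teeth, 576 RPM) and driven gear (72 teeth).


Given: N1 = 95 teeth, w1 = 576 RPM, N2 = 72 teeth
Using N1*w1 = N2*w2
w2 = N1*w1 / N2
w2 = 95*576 / 72
w2 = 54720 / 72
w2 = 760 RPM

760 RPM


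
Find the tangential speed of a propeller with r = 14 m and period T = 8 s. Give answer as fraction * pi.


Given: radius r = 14 m, period T = 8 s
Using v = 2*pi*r / T
v = 2*pi*14 / 8
v = 28*pi / 8
v = 7/2*pi m/s

7/2*pi m/s


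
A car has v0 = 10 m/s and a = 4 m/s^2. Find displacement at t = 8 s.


Given: v0 = 10 m/s, a = 4 m/s^2, t = 8 s
Using s = v0*t + (1/2)*a*t^2
s = 10*8 + (1/2)*4*8^2
s = 80 + (1/2)*256
s = 80 + 128
s = 208

208 m


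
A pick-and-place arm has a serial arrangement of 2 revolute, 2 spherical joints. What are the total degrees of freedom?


Given: serial robot with 2 revolute, 2 spherical joints
DOF contribution per joint type: revolute=1, prismatic=1, spherical=3, fixed=0
DOF = 2*1 + 2*3
DOF = 8

8


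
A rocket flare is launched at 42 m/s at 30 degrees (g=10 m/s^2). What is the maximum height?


Given: v0 = 42 m/s, theta = 30 deg, g = 10 m/s^2
sin^2(30) = 1/4
Using H = v0^2 * sin^2(theta) / (2*g)
H = 42^2 * 1/4 / (2*10)
H = 1764 * 1/4 / 20
H = 441 / 20
H = 441/20 m

441/20 m


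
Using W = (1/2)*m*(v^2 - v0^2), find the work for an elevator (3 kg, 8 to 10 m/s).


Given: m = 3 kg, v0 = 8 m/s, v = 10 m/s
Using W = (1/2)*m*(v^2 - v0^2)
v^2 = 10^2 = 100
v0^2 = 8^2 = 64
v^2 - v0^2 = 100 - 64 = 36
W = (1/2)*3*36 = 54 J

54 J


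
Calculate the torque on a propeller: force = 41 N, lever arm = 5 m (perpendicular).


Given: F = 41 N, r = 5 m, angle = 90 deg (perpendicular)
Using tau = F * r * sin(90)
sin(90) = 1
tau = 41 * 5 * 1
tau = 205 Nm

205 Nm


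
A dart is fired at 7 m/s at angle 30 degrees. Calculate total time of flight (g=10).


Given: v0 = 7 m/s, theta = 30 deg, g = 10 m/s^2
sin(30) = 1/2
Using T = 2*v0*sin(theta) / g
T = 2*7*1/2 / 10
T = 7 / 10
T = 7/10 s

7/10 s


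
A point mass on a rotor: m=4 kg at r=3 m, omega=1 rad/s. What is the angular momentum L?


Given: m = 4 kg, r = 3 m, omega = 1 rad/s
For a point mass: I = m*r^2
I = 4*3^2 = 4*9 = 36
L = I*omega = 36*1
L = 36 kg*m^2/s

36 kg*m^2/s


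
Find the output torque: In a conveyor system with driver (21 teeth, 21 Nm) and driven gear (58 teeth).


Given: N1 = 21, N2 = 58, T1 = 21 Nm
Using T2/T1 = N2/N1
T2 = T1 * N2 / N1
T2 = 21 * 58 / 21
T2 = 1218 / 21
T2 = 58 Nm

58 Nm


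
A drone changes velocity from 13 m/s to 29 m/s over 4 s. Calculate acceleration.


Given: initial velocity v0 = 13 m/s, final velocity v = 29 m/s, time t = 4 s
Using a = (v - v0) / t
a = (29 - 13) / 4
a = 16 / 4
a = 4 m/s^2

4 m/s^2


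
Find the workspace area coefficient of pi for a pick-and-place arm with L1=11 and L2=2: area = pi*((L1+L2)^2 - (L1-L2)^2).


Given: L1 = 11, L2 = 2
(L1+L2)^2 = (13)^2 = 169
(L1-L2)^2 = (9)^2 = 81
Difference = 169 - 81 = 88
This equals 4*L1*L2 = 4*11*2 = 88
Workspace area = 88*pi

88


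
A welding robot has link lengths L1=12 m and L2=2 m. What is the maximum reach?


Given: L1 = 12 m, L2 = 2 m
For a 2-link planar arm, max reach = L1 + L2 (fully extended)
Max reach = 12 + 2
Max reach = 14 m

14 m


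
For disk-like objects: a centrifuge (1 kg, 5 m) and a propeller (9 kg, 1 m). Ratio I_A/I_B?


Given: M1=1 kg, R1=5 m, M2=9 kg, R2=1 m
For a disk: I = (1/2)*M*R^2, so I_A/I_B = (M1*R1^2)/(M2*R2^2)
M1*R1^2 = 1*25 = 25
M2*R2^2 = 9*1 = 9
I_A/I_B = 25/9 = 25/9

25/9


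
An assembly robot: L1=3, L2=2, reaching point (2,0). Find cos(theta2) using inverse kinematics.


Given: L1 = 3, L2 = 2, target (x, y) = (2, 0)
Using cos(theta2) = (x^2 + y^2 - L1^2 - L2^2) / (2*L1*L2)
x^2 + y^2 = 2^2 + 0 = 4
L1^2 + L2^2 = 9 + 4 = 13
Numerator = 4 - 13 = -9
Denominator = 2*3*2 = 12
cos(theta2) = -9/12 = -3/4

-3/4


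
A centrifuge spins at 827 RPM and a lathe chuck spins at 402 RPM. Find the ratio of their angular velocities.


Given: RPM_A = 827, RPM_B = 402
omega = 2*pi*RPM/60, so omega_A/omega_B = RPM_A / RPM_B
omega_A/omega_B = 827 / 402
omega_A/omega_B = 827/402

827/402


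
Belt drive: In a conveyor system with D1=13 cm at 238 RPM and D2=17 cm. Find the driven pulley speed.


Given: D1 = 13 cm, w1 = 238 RPM, D2 = 17 cm
Using D1*w1 = D2*w2
w2 = D1*w1 / D2
w2 = 13*238 / 17
w2 = 3094 / 17
w2 = 182 RPM

182 RPM


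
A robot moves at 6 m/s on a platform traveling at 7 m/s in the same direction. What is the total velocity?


Given: object velocity = 6 m/s, platform velocity = 7 m/s (same direction)
Using classical velocity addition: v_total = v_object + v_platform
v_total = 6 + 7
v_total = 13 m/s

13 m/s


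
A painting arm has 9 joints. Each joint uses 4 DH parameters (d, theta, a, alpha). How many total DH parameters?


Given: 9 joints, 4 DH parameters per joint (d, theta, a, alpha)
Total DH parameters = number_of_joints * 4
Total = 9 * 4
Total = 36

36


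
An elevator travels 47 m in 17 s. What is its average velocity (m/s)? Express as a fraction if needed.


Given: distance d = 47 m, time t = 17 s
Using v = d / t
v = 47 / 17
v = 47/17 m/s

47/17 m/s


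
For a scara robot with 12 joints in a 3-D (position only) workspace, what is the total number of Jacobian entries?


Given: task space dimension = 3, joints = 12
Jacobian is a 3 x 12 matrix
Total entries = rows * columns
Total = 3 * 12
Total = 36

36


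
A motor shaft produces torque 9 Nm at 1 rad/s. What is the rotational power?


Given: tau = 9 Nm, omega = 1 rad/s
Using P = tau * omega
P = 9 * 1
P = 9 W

9 W


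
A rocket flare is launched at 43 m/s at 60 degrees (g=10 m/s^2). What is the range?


Given: v0 = 43 m/s, theta = 60 deg, g = 10 m/s^2
sin(2*60) = sin(120) = sqrt(3)/2
Using R = v0^2 * sin(2*theta) / g
R = 43^2 * (sqrt(3)/2) / 10
R = 1849 * sqrt(3) / 20
R = 1849/20*sqrt(3) m

1849/20*sqrt(3) m


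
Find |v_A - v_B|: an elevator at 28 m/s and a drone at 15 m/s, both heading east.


Given: v_A = 28 m/s east, v_B = 15 m/s east
Both move in the same direction; relative speed = |v_A - v_B|
|28 - 15| = |13|
= 13 m/s

13 m/s


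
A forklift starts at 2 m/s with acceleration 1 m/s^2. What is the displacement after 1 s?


Given: v0 = 2 m/s, a = 1 m/s^2, t = 1 s
Using s = v0*t + (1/2)*a*t^2
s = 2*1 + (1/2)*1*1^2
s = 2 + (1/2)*1
s = 2 + 1/2
s = 5/2

5/2 m


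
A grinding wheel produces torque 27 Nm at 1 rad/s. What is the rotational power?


Given: tau = 27 Nm, omega = 1 rad/s
Using P = tau * omega
P = 27 * 1
P = 27 W

27 W


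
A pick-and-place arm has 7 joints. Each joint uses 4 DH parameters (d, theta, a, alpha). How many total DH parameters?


Given: 7 joints, 4 DH parameters per joint (d, theta, a, alpha)
Total DH parameters = number_of_joints * 4
Total = 7 * 4
Total = 28

28


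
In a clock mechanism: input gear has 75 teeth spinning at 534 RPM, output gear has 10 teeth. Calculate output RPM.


Given: N1 = 75 teeth, w1 = 534 RPM, N2 = 10 teeth
Using N1*w1 = N2*w2
w2 = N1*w1 / N2
w2 = 75*534 / 10
w2 = 40050 / 10
w2 = 4005 RPM

4005 RPM


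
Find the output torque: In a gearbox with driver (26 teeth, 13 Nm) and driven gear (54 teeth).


Given: N1 = 26, N2 = 54, T1 = 13 Nm
Using T2/T1 = N2/N1
T2 = T1 * N2 / N1
T2 = 13 * 54 / 26
T2 = 702 / 26
T2 = 27 Nm

27 Nm


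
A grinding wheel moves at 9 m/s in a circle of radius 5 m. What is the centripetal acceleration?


Given: v = 9 m/s, r = 5 m
Using a_c = v^2 / r
a_c = 9^2 / 5
a_c = 81 / 5
a_c = 81/5 m/s^2

81/5 m/s^2


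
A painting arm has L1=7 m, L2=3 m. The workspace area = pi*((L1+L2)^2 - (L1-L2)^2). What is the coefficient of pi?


Given: L1 = 7, L2 = 3
(L1+L2)^2 = (10)^2 = 100
(L1-L2)^2 = (4)^2 = 16
Difference = 100 - 16 = 84
This equals 4*L1*L2 = 4*7*3 = 84
Workspace area = 84*pi

84


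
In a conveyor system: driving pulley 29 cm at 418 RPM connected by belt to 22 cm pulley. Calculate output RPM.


Given: D1 = 29 cm, w1 = 418 RPM, D2 = 22 cm
Using D1*w1 = D2*w2
w2 = D1*w1 / D2
w2 = 29*418 / 22
w2 = 12122 / 22
w2 = 551 RPM

551 RPM


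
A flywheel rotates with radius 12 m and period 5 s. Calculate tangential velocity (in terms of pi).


Given: radius r = 12 m, period T = 5 s
Using v = 2*pi*r / T
v = 2*pi*12 / 5
v = 24*pi / 5
v = 24/5*pi m/s

24/5*pi m/s


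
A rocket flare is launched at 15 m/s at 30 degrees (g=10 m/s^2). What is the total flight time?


Given: v0 = 15 m/s, theta = 30 deg, g = 10 m/s^2
sin(30) = 1/2
Using T = 2*v0*sin(theta) / g
T = 2*15*1/2 / 10
T = 15 / 10
T = 3/2 s

3/2 s


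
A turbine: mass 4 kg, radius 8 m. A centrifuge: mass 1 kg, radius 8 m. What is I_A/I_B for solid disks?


Given: M1=4 kg, R1=8 m, M2=1 kg, R2=8 m
For a disk: I = (1/2)*M*R^2, so I_A/I_B = (M1*R1^2)/(M2*R2^2)
M1*R1^2 = 4*64 = 256
M2*R2^2 = 1*64 = 64
I_A/I_B = 256/64 = 4

4


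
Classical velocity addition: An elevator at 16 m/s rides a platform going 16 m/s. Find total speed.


Given: object velocity = 16 m/s, platform velocity = 16 m/s (same direction)
Using classical velocity addition: v_total = v_object + v_platform
v_total = 16 + 16
v_total = 32 m/s

32 m/s


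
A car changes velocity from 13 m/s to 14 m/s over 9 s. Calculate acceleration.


Given: initial velocity v0 = 13 m/s, final velocity v = 14 m/s, time t = 9 s
Using a = (v - v0) / t
a = (14 - 13) / 9
a = 1 / 9
a = 1/9 m/s^2

1/9 m/s^2


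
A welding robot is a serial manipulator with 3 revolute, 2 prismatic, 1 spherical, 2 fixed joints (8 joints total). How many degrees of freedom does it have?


Given: serial robot with 3 revolute, 2 prismatic, 1 spherical, 2 fixed joints
DOF contribution per joint type: revolute=1, prismatic=1, spherical=3, fixed=0
DOF = 3*1 + 2*1 + 1*3 + 2*0
DOF = 8

8


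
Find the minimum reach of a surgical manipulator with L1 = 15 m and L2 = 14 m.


Given: L1 = 15 m, L2 = 14 m
For a 2-link planar arm, min reach = |L1 - L2| (second link folded back)
Min reach = |15 - 14|
Min reach = 1 m

1 m


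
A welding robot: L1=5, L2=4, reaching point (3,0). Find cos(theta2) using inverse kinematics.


Given: L1 = 5, L2 = 4, target (x, y) = (3, 0)
Using cos(theta2) = (x^2 + y^2 - L1^2 - L2^2) / (2*L1*L2)
x^2 + y^2 = 3^2 + 0 = 9
L1^2 + L2^2 = 25 + 16 = 41
Numerator = 9 - 41 = -32
Denominator = 2*5*4 = 40
cos(theta2) = -32/40 = -4/5

-4/5


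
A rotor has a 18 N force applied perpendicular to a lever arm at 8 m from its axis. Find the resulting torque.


Given: F = 18 N, r = 8 m, angle = 90 deg (perpendicular)
Using tau = F * r * sin(90)
sin(90) = 1
tau = 18 * 8 * 1
tau = 144 Nm

144 Nm


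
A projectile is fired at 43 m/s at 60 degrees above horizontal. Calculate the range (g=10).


Given: v0 = 43 m/s, theta = 60 deg, g = 10 m/s^2
sin(2*60) = sin(120) = sqrt(3)/2
Using R = v0^2 * sin(2*theta) / g
R = 43^2 * (sqrt(3)/2) / 10
R = 1849 * sqrt(3) / 20
R = 1849/20*sqrt(3) m

1849/20*sqrt(3) m


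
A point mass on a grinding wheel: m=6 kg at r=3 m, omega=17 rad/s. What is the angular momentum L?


Given: m = 6 kg, r = 3 m, omega = 17 rad/s
For a point mass: I = m*r^2
I = 6*3^2 = 6*9 = 54
L = I*omega = 54*17
L = 918 kg*m^2/s

918 kg*m^2/s


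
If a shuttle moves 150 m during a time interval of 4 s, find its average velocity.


Given: distance d = 150 m, time t = 4 s
Using v = d / t
v = 150 / 4
v = 75/2 m/s

75/2 m/s


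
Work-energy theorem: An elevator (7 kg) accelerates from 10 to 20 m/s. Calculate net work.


Given: m = 7 kg, v0 = 10 m/s, v = 20 m/s
Using W = (1/2)*m*(v^2 - v0^2)
v^2 = 20^2 = 400
v0^2 = 10^2 = 100
v^2 - v0^2 = 400 - 100 = 300
W = (1/2)*7*300 = 1050 J

1050 J


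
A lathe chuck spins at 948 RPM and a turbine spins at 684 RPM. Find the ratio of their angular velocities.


Given: RPM_A = 948, RPM_B = 684
omega = 2*pi*RPM/60, so omega_A/omega_B = RPM_A / RPM_B
omega_A/omega_B = 948 / 684
omega_A/omega_B = 79/57

79/57


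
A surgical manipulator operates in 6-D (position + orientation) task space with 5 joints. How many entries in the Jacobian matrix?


Given: task space dimension = 6, joints = 5
Jacobian is a 6 x 5 matrix
Total entries = rows * columns
Total = 6 * 5
Total = 30

30


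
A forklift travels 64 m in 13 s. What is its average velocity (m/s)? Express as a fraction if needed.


Given: distance d = 64 m, time t = 13 s
Using v = d / t
v = 64 / 13
v = 64/13 m/s

64/13 m/s


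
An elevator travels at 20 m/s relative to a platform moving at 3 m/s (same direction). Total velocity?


Given: object velocity = 20 m/s, platform velocity = 3 m/s (same direction)
Using classical velocity addition: v_total = v_object + v_platform
v_total = 20 + 3
v_total = 23 m/s

23 m/s


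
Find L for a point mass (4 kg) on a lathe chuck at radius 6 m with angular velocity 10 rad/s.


Given: m = 4 kg, r = 6 m, omega = 10 rad/s
For a point mass: I = m*r^2
I = 4*6^2 = 4*36 = 144
L = I*omega = 144*10
L = 1440 kg*m^2/s

1440 kg*m^2/s


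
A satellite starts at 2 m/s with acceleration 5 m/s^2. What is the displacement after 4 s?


Given: v0 = 2 m/s, a = 5 m/s^2, t = 4 s
Using s = v0*t + (1/2)*a*t^2
s = 2*4 + (1/2)*5*4^2
s = 8 + (1/2)*80
s = 8 + 40
s = 48

48 m


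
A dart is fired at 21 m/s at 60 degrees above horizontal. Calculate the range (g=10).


Given: v0 = 21 m/s, theta = 60 deg, g = 10 m/s^2
sin(2*60) = sin(120) = sqrt(3)/2
Using R = v0^2 * sin(2*theta) / g
R = 21^2 * (sqrt(3)/2) / 10
R = 441 * sqrt(3) / 20
R = 441/20*sqrt(3) m

441/20*sqrt(3) m


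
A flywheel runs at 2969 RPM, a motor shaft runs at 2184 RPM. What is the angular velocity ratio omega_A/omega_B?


Given: RPM_A = 2969, RPM_B = 2184
omega = 2*pi*RPM/60, so omega_A/omega_B = RPM_A / RPM_B
omega_A/omega_B = 2969 / 2184
omega_A/omega_B = 2969/2184

2969/2184


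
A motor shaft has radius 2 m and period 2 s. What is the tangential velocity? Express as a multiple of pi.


Given: radius r = 2 m, period T = 2 s
Using v = 2*pi*r / T
v = 2*pi*2 / 2
v = 4*pi / 2
v = 2*pi m/s

2*pi m/s


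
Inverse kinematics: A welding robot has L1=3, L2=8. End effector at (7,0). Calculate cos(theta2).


Given: L1 = 3, L2 = 8, target (x, y) = (7, 0)
Using cos(theta2) = (x^2 + y^2 - L1^2 - L2^2) / (2*L1*L2)
x^2 + y^2 = 7^2 + 0 = 49
L1^2 + L2^2 = 9 + 64 = 73
Numerator = 49 - 73 = -24
Denominator = 2*3*8 = 48
cos(theta2) = -24/48 = -1/2

-1/2


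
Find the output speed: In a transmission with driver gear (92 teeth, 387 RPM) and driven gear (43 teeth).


Given: N1 = 92 teeth, w1 = 387 RPM, N2 = 43 teeth
Using N1*w1 = N2*w2
w2 = N1*w1 / N2
w2 = 92*387 / 43
w2 = 35604 / 43
w2 = 828 RPM

828 RPM


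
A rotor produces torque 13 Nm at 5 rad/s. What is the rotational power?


Given: tau = 13 Nm, omega = 5 rad/s
Using P = tau * omega
P = 13 * 5
P = 65 W

65 W


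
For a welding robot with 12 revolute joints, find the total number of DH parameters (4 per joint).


Given: 12 joints, 4 DH parameters per joint (d, theta, a, alpha)
Total DH parameters = number_of_joints * 4
Total = 12 * 4
Total = 48

48


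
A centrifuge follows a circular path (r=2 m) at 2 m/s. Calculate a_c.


Given: v = 2 m/s, r = 2 m
Using a_c = v^2 / r
a_c = 2^2 / 2
a_c = 4 / 2
a_c = 2 m/s^2

2 m/s^2


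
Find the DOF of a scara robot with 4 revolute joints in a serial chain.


Given: serial robot with 4 revolute joints
DOF contribution per joint type: revolute=1, prismatic=1, spherical=3, fixed=0
DOF = 4*1
DOF = 4

4


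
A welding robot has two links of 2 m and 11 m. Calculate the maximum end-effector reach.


Given: L1 = 2 m, L2 = 11 m
For a 2-link planar arm, max reach = L1 + L2 (fully extended)
Max reach = 2 + 11
Max reach = 13 m

13 m


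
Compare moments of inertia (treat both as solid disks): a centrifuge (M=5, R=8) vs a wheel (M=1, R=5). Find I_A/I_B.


Given: M1=5 kg, R1=8 m, M2=1 kg, R2=5 m
For a disk: I = (1/2)*M*R^2, so I_A/I_B = (M1*R1^2)/(M2*R2^2)
M1*R1^2 = 5*64 = 320
M2*R2^2 = 1*25 = 25
I_A/I_B = 320/25 = 64/5

64/5


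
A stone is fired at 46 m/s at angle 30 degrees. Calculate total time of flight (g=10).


Given: v0 = 46 m/s, theta = 30 deg, g = 10 m/s^2
sin(30) = 1/2
Using T = 2*v0*sin(theta) / g
T = 2*46*1/2 / 10
T = 46 / 10
T = 23/5 s

23/5 s


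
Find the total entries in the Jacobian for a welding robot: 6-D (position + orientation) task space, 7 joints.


Given: task space dimension = 6, joints = 7
Jacobian is a 6 x 7 matrix
Total entries = rows * columns
Total = 6 * 7
Total = 42

42


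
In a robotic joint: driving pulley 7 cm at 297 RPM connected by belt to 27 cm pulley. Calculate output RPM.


Given: D1 = 7 cm, w1 = 297 RPM, D2 = 27 cm
Using D1*w1 = D2*w2
w2 = D1*w1 / D2
w2 = 7*297 / 27
w2 = 2079 / 27
w2 = 77 RPM

77 RPM


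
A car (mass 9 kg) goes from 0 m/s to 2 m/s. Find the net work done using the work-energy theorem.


Given: m = 9 kg, v0 = 0 m/s, v = 2 m/s
Using W = (1/2)*m*(v^2 - v0^2)
v^2 = 2^2 = 4
v0^2 = 0^2 = 0
v^2 - v0^2 = 4 - 0 = 4
W = (1/2)*9*4 = 18 J

18 J


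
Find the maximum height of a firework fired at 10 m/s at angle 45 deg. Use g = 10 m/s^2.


Given: v0 = 10 m/s, theta = 45 deg, g = 10 m/s^2
sin^2(45) = 1/2
Using H = v0^2 * sin^2(theta) / (2*g)
H = 10^2 * 1/2 / (2*10)
H = 100 * 1/2 / 20
H = 50 / 20
H = 5/2 m

5/2 m


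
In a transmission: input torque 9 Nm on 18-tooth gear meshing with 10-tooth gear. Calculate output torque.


Given: N1 = 18, N2 = 10, T1 = 9 Nm
Using T2/T1 = N2/N1
T2 = T1 * N2 / N1
T2 = 9 * 10 / 18
T2 = 90 / 18
T2 = 5 Nm

5 Nm


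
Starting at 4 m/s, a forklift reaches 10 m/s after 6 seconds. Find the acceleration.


Given: initial velocity v0 = 4 m/s, final velocity v = 10 m/s, time t = 6 s
Using a = (v - v0) / t
a = (10 - 4) / 6
a = 6 / 6
a = 1 m/s^2

1 m/s^2


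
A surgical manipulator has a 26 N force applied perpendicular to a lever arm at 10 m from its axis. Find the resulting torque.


Given: F = 26 N, r = 10 m, angle = 90 deg (perpendicular)
Using tau = F * r * sin(90)
sin(90) = 1
tau = 26 * 10 * 1
tau = 260 Nm

260 Nm


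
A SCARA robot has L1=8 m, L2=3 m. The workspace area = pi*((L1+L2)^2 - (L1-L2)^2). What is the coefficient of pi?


Given: L1 = 8, L2 = 3
(L1+L2)^2 = (11)^2 = 121
(L1-L2)^2 = (5)^2 = 25
Difference = 121 - 25 = 96
This equals 4*L1*L2 = 4*8*3 = 96
Workspace area = 96*pi

96


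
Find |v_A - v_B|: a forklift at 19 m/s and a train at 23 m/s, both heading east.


Given: v_A = 19 m/s east, v_B = 23 m/s east
Both move in the same direction; relative speed = |v_A - v_B|
|19 - 23| = |-4|
= 4 m/s

4 m/s


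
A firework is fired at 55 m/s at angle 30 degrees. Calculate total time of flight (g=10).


Given: v0 = 55 m/s, theta = 30 deg, g = 10 m/s^2
sin(30) = 1/2
Using T = 2*v0*sin(theta) / g
T = 2*55*1/2 / 10
T = 55 / 10
T = 11/2 s

11/2 s


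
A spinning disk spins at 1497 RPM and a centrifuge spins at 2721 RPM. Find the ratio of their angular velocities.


Given: RPM_A = 1497, RPM_B = 2721
omega = 2*pi*RPM/60, so omega_A/omega_B = RPM_A / RPM_B
omega_A/omega_B = 1497 / 2721
omega_A/omega_B = 499/907

499/907


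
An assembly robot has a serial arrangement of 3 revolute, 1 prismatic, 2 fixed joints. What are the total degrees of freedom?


Given: serial robot with 3 revolute, 1 prismatic, 2 fixed joints
DOF contribution per joint type: revolute=1, prismatic=1, spherical=3, fixed=0
DOF = 3*1 + 1*1 + 2*0
DOF = 4

4


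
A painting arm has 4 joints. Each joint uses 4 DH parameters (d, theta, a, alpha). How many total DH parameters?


Given: 4 joints, 4 DH parameters per joint (d, theta, a, alpha)
Total DH parameters = number_of_joints * 4
Total = 4 * 4
Total = 16

16


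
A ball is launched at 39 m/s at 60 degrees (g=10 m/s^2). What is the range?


Given: v0 = 39 m/s, theta = 60 deg, g = 10 m/s^2
sin(2*60) = sin(120) = sqrt(3)/2
Using R = v0^2 * sin(2*theta) / g
R = 39^2 * (sqrt(3)/2) / 10
R = 1521 * sqrt(3) / 20
R = 1521/20*sqrt(3) m

1521/20*sqrt(3) m


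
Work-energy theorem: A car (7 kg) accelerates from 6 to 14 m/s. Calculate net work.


Given: m = 7 kg, v0 = 6 m/s, v = 14 m/s
Using W = (1/2)*m*(v^2 - v0^2)
v^2 = 14^2 = 196
v0^2 = 6^2 = 36
v^2 - v0^2 = 196 - 36 = 160
W = (1/2)*7*160 = 560 J

560 J


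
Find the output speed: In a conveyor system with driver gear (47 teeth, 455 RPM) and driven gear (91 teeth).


Given: N1 = 47 teeth, w1 = 455 RPM, N2 = 91 teeth
Using N1*w1 = N2*w2
w2 = N1*w1 / N2
w2 = 47*455 / 91
w2 = 21385 / 91
w2 = 235 RPM

235 RPM


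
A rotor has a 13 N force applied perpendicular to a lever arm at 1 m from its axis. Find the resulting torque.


Given: F = 13 N, r = 1 m, angle = 90 deg (perpendicular)
Using tau = F * r * sin(90)
sin(90) = 1
tau = 13 * 1 * 1
tau = 13 Nm

13 Nm


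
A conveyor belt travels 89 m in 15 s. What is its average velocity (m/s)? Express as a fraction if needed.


Given: distance d = 89 m, time t = 15 s
Using v = d / t
v = 89 / 15
v = 89/15 m/s

89/15 m/s


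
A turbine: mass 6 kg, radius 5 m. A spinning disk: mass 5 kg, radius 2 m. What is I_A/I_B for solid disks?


Given: M1=6 kg, R1=5 m, M2=5 kg, R2=2 m
For a disk: I = (1/2)*M*R^2, so I_A/I_B = (M1*R1^2)/(M2*R2^2)
M1*R1^2 = 6*25 = 150
M2*R2^2 = 5*4 = 20
I_A/I_B = 150/20 = 15/2

15/2


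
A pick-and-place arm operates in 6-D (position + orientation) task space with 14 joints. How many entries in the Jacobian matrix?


Given: task space dimension = 6, joints = 14
Jacobian is a 6 x 14 matrix
Total entries = rows * columns
Total = 6 * 14
Total = 84

84


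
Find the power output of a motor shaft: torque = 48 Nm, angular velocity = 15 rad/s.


Given: tau = 48 Nm, omega = 15 rad/s
Using P = tau * omega
P = 48 * 15
P = 720 W

720 W


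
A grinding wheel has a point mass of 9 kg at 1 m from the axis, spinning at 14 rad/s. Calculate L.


Given: m = 9 kg, r = 1 m, omega = 14 rad/s
For a point mass: I = m*r^2
I = 9*1^2 = 9*1 = 9
L = I*omega = 9*14
L = 126 kg*m^2/s

126 kg*m^2/s


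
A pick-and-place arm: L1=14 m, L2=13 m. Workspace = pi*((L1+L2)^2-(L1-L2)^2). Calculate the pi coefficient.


Given: L1 = 14, L2 = 13
(L1+L2)^2 = (27)^2 = 729
(L1-L2)^2 = (1)^2 = 1
Difference = 729 - 1 = 728
This equals 4*L1*L2 = 4*14*13 = 728
Workspace area = 728*pi

728


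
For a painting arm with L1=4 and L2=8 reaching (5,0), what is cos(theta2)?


Given: L1 = 4, L2 = 8, target (x, y) = (5, 0)
Using cos(theta2) = (x^2 + y^2 - L1^2 - L2^2) / (2*L1*L2)
x^2 + y^2 = 5^2 + 0 = 25
L1^2 + L2^2 = 16 + 64 = 80
Numerator = 25 - 80 = -55
Denominator = 2*4*8 = 64
cos(theta2) = -55/64 = -55/64

-55/64


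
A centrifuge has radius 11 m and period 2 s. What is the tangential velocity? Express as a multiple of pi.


Given: radius r = 11 m, period T = 2 s
Using v = 2*pi*r / T
v = 2*pi*11 / 2
v = 22*pi / 2
v = 11*pi m/s

11*pi m/s


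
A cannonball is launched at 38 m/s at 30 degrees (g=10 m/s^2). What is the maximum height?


Given: v0 = 38 m/s, theta = 30 deg, g = 10 m/s^2
sin^2(30) = 1/4
Using H = v0^2 * sin^2(theta) / (2*g)
H = 38^2 * 1/4 / (2*10)
H = 1444 * 1/4 / 20
H = 361 / 20
H = 361/20 m

361/20 m


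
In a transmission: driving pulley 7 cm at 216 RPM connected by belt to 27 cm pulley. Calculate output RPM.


Given: D1 = 7 cm, w1 = 216 RPM, D2 = 27 cm
Using D1*w1 = D2*w2
w2 = D1*w1 / D2
w2 = 7*216 / 27
w2 = 1512 / 27
w2 = 56 RPM

56 RPM


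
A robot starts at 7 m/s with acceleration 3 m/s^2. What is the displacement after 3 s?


Given: v0 = 7 m/s, a = 3 m/s^2, t = 3 s
Using s = v0*t + (1/2)*a*t^2
s = 7*3 + (1/2)*3*3^2
s = 21 + (1/2)*27
s = 21 + 27/2
s = 69/2

69/2 m


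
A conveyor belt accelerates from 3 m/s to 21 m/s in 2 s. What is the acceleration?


Given: initial velocity v0 = 3 m/s, final velocity v = 21 m/s, time t = 2 s
Using a = (v - v0) / t
a = (21 - 3) / 2
a = 18 / 2
a = 9 m/s^2

9 m/s^2


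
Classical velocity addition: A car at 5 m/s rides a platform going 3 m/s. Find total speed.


Given: object velocity = 5 m/s, platform velocity = 3 m/s (same direction)
Using classical velocity addition: v_total = v_object + v_platform
v_total = 5 + 3
v_total = 8 m/s

8 m/s


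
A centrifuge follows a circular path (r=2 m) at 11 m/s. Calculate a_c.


Given: v = 11 m/s, r = 2 m
Using a_c = v^2 / r
a_c = 11^2 / 2
a_c = 121 / 2
a_c = 121/2 m/s^2

121/2 m/s^2


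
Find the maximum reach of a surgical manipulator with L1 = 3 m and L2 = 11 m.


Given: L1 = 3 m, L2 = 11 m
For a 2-link planar arm, max reach = L1 + L2 (fully extended)
Max reach = 3 + 11
Max reach = 14 m

14 m


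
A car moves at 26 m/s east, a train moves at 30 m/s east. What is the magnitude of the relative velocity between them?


Given: v_A = 26 m/s east, v_B = 30 m/s east
Both move in the same direction; relative speed = |v_A - v_B|
|26 - 30| = |-4|
= 4 m/s

4 m/s


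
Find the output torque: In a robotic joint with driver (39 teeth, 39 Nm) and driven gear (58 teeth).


Given: N1 = 39, N2 = 58, T1 = 39 Nm
Using T2/T1 = N2/N1
T2 = T1 * N2 / N1
T2 = 39 * 58 / 39
T2 = 2262 / 39
T2 = 58 Nm

58 Nm


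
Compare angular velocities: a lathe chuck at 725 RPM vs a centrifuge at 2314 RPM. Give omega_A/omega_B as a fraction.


Given: RPM_A = 725, RPM_B = 2314
omega = 2*pi*RPM/60, so omega_A/omega_B = RPM_A / RPM_B
omega_A/omega_B = 725 / 2314
omega_A/omega_B = 725/2314

725/2314


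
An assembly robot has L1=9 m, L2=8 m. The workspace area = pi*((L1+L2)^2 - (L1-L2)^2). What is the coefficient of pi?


Given: L1 = 9, L2 = 8
(L1+L2)^2 = (17)^2 = 289
(L1-L2)^2 = (1)^2 = 1
Difference = 289 - 1 = 288
This equals 4*L1*L2 = 4*9*8 = 288
Workspace area = 288*pi

288


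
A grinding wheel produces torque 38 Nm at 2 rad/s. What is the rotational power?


Given: tau = 38 Nm, omega = 2 rad/s
Using P = tau * omega
P = 38 * 2
P = 76 W

76 W


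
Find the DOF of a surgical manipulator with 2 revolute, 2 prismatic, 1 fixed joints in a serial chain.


Given: serial robot with 2 revolute, 2 prismatic, 1 fixed joints
DOF contribution per joint type: revolute=1, prismatic=1, spherical=3, fixed=0
DOF = 2*1 + 2*1 + 1*0
DOF = 4

4


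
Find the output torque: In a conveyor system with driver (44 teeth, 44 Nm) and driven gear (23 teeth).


Given: N1 = 44, N2 = 23, T1 = 44 Nm
Using T2/T1 = N2/N1
T2 = T1 * N2 / N1
T2 = 44 * 23 / 44
T2 = 1012 / 44
T2 = 23 Nm

23 Nm


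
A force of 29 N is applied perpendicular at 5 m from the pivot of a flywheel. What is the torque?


Given: F = 29 N, r = 5 m, angle = 90 deg (perpendicular)
Using tau = F * r * sin(90)
sin(90) = 1
tau = 29 * 5 * 1
tau = 145 Nm

145 Nm


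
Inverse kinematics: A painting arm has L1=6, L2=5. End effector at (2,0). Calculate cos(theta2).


Given: L1 = 6, L2 = 5, target (x, y) = (2, 0)
Using cos(theta2) = (x^2 + y^2 - L1^2 - L2^2) / (2*L1*L2)
x^2 + y^2 = 2^2 + 0 = 4
L1^2 + L2^2 = 36 + 25 = 61
Numerator = 4 - 61 = -57
Denominator = 2*6*5 = 60
cos(theta2) = -57/60 = -19/20

-19/20


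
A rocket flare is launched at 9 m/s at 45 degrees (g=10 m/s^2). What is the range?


Given: v0 = 9 m/s, theta = 45 deg, g = 10 m/s^2
sin(2*45) = sin(90) = 1
Using R = v0^2 * sin(2*theta) / g
R = 9^2 * 1 / 10
R = 81 / 10
R = 81/10 m

81/10 m


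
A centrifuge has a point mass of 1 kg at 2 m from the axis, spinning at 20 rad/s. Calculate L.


Given: m = 1 kg, r = 2 m, omega = 20 rad/s
For a point mass: I = m*r^2
I = 1*2^2 = 1*4 = 4
L = I*omega = 4*20
L = 80 kg*m^2/s

80 kg*m^2/s


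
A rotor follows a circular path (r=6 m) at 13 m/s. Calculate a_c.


Given: v = 13 m/s, r = 6 m
Using a_c = v^2 / r
a_c = 13^2 / 6
a_c = 169 / 6
a_c = 169/6 m/s^2

169/6 m/s^2


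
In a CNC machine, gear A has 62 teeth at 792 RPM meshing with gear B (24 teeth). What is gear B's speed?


Given: N1 = 62 teeth, w1 = 792 RPM, N2 = 24 teeth
Using N1*w1 = N2*w2
w2 = N1*w1 / N2
w2 = 62*792 / 24
w2 = 49104 / 24
w2 = 2046 RPM

2046 RPM


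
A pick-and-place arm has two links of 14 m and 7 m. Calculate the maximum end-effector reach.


Given: L1 = 14 m, L2 = 7 m
For a 2-link planar arm, max reach = L1 + L2 (fully extended)
Max reach = 14 + 7
Max reach = 21 m

21 m


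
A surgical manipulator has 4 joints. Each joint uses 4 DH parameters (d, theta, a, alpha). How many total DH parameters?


Given: 4 joints, 4 DH parameters per joint (d, theta, a, alpha)
Total DH parameters = number_of_joints * 4
Total = 4 * 4
Total = 16

16


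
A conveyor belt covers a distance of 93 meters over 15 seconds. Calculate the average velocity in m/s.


Given: distance d = 93 m, time t = 15 s
Using v = d / t
v = 93 / 15
v = 31/5 m/s

31/5 m/s


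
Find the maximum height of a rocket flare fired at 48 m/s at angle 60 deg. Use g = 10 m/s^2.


Given: v0 = 48 m/s, theta = 60 deg, g = 10 m/s^2
sin^2(60) = 3/4
Using H = v0^2 * sin^2(theta) / (2*g)
H = 48^2 * 3/4 / (2*10)
H = 2304 * 3/4 / 20
H = 1728 / 20
H = 432/5 m

432/5 m


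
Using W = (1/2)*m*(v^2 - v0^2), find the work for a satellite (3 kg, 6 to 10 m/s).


Given: m = 3 kg, v0 = 6 m/s, v = 10 m/s
Using W = (1/2)*m*(v^2 - v0^2)
v^2 = 10^2 = 100
v0^2 = 6^2 = 36
v^2 - v0^2 = 100 - 36 = 64
W = (1/2)*3*64 = 96 J

96 J


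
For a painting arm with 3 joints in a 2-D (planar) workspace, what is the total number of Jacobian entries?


Given: task space dimension = 2, joints = 3
Jacobian is a 2 x 3 matrix
Total entries = rows * columns
Total = 2 * 3
Total = 6

6


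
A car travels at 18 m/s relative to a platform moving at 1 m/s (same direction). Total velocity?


Given: object velocity = 18 m/s, platform velocity = 1 m/s (same direction)
Using classical velocity addition: v_total = v_object + v_platform
v_total = 18 + 1
v_total = 19 m/s

19 m/s


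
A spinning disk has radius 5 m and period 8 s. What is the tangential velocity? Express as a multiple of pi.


Given: radius r = 5 m, period T = 8 s
Using v = 2*pi*r / T
v = 2*pi*5 / 8
v = 10*pi / 8
v = 5/4*pi m/s

5/4*pi m/s


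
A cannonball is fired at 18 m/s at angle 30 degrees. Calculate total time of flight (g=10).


Given: v0 = 18 m/s, theta = 30 deg, g = 10 m/s^2
sin(30) = 1/2
Using T = 2*v0*sin(theta) / g
T = 2*18*1/2 / 10
T = 18 / 10
T = 9/5 s

9/5 s


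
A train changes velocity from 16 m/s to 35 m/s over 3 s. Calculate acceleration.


Given: initial velocity v0 = 16 m/s, final velocity v = 35 m/s, time t = 3 s
Using a = (v - v0) / t
a = (35 - 16) / 3
a = 19 / 3
a = 19/3 m/s^2

19/3 m/s^2


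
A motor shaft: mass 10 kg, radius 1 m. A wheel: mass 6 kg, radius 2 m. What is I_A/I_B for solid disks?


Given: M1=10 kg, R1=1 m, M2=6 kg, R2=2 m
For a disk: I = (1/2)*M*R^2, so I_A/I_B = (M1*R1^2)/(M2*R2^2)
M1*R1^2 = 10*1 = 10
M2*R2^2 = 6*4 = 24
I_A/I_B = 10/24 = 5/12

5/12


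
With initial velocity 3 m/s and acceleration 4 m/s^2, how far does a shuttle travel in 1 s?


Given: v0 = 3 m/s, a = 4 m/s^2, t = 1 s
Using s = v0*t + (1/2)*a*t^2
s = 3*1 + (1/2)*4*1^2
s = 3 + (1/2)*4
s = 3 + 2
s = 5

5 m


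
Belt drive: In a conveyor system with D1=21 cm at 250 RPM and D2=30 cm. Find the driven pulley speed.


Given: D1 = 21 cm, w1 = 250 RPM, D2 = 30 cm
Using D1*w1 = D2*w2
w2 = D1*w1 / D2
w2 = 21*250 / 30
w2 = 5250 / 30
w2 = 175 RPM

175 RPM


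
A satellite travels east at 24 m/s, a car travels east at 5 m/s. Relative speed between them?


Given: v_A = 24 m/s east, v_B = 5 m/s east
Both move in the same direction; relative speed = |v_A - v_B|
|24 - 5| = |19|
= 19 m/s

19 m/s


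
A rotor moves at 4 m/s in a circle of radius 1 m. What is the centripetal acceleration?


Given: v = 4 m/s, r = 1 m
Using a_c = v^2 / r
a_c = 4^2 / 1
a_c = 16 / 1
a_c = 16 m/s^2

16 m/s^2


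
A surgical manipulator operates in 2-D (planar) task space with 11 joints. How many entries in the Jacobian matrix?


Given: task space dimension = 2, joints = 11
Jacobian is a 2 x 11 matrix
Total entries = rows * columns
Total = 2 * 11
Total = 22

22


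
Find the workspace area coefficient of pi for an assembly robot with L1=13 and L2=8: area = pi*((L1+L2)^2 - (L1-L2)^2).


Given: L1 = 13, L2 = 8
(L1+L2)^2 = (21)^2 = 441
(L1-L2)^2 = (5)^2 = 25
Difference = 441 - 25 = 416
This equals 4*L1*L2 = 4*13*8 = 416
Workspace area = 416*pi

416


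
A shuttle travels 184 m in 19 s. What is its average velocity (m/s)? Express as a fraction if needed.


Given: distance d = 184 m, time t = 19 s
Using v = d / t
v = 184 / 19
v = 184/19 m/s

184/19 m/s


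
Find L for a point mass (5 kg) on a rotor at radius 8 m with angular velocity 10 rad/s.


Given: m = 5 kg, r = 8 m, omega = 10 rad/s
For a point mass: I = m*r^2
I = 5*8^2 = 5*64 = 320
L = I*omega = 320*10
L = 3200 kg*m^2/s

3200 kg*m^2/s


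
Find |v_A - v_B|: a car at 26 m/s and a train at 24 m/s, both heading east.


Given: v_A = 26 m/s east, v_B = 24 m/s east
Both move in the same direction; relative speed = |v_A - v_B|
|26 - 24| = |2|
= 2 m/s

2 m/s


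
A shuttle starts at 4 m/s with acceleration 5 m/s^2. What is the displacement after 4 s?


Given: v0 = 4 m/s, a = 5 m/s^2, t = 4 s
Using s = v0*t + (1/2)*a*t^2
s = 4*4 + (1/2)*5*4^2
s = 16 + (1/2)*80
s = 16 + 40
s = 56

56 m


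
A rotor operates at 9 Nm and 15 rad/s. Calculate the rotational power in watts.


Given: tau = 9 Nm, omega = 15 rad/s
Using P = tau * omega
P = 9 * 15
P = 135 W

135 W


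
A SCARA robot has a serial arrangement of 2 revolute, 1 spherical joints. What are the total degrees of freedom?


Given: serial robot with 2 revolute, 1 spherical joints
DOF contribution per joint type: revolute=1, prismatic=1, spherical=3, fixed=0
DOF = 2*1 + 1*3
DOF = 5

5


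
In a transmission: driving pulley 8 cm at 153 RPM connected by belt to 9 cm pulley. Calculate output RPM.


Given: D1 = 8 cm, w1 = 153 RPM, D2 = 9 cm
Using D1*w1 = D2*w2
w2 = D1*w1 / D2
w2 = 8*153 / 9
w2 = 1224 / 9
w2 = 136 RPM

136 RPM


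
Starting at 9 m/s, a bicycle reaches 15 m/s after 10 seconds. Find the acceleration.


Given: initial velocity v0 = 9 m/s, final velocity v = 15 m/s, time t = 10 s
Using a = (v - v0) / t
a = (15 - 9) / 10
a = 6 / 10
a = 3/5 m/s^2

3/5 m/s^2


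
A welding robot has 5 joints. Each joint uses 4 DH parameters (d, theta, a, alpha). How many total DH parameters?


Given: 5 joints, 4 DH parameters per joint (d, theta, a, alpha)
Total DH parameters = number_of_joints * 4
Total = 5 * 4
Total = 20

20


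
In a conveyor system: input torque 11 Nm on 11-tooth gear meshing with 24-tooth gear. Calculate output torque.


Given: N1 = 11, N2 = 24, T1 = 11 Nm
Using T2/T1 = N2/N1
T2 = T1 * N2 / N1
T2 = 11 * 24 / 11
T2 = 264 / 11
T2 = 24 Nm

24 Nm


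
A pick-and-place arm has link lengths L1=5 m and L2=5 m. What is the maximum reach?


Given: L1 = 5 m, L2 = 5 m
For a 2-link planar arm, max reach = L1 + L2 (fully extended)
Max reach = 5 + 5
Max reach = 10 m

10 m


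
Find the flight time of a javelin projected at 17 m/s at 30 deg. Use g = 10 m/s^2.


Given: v0 = 17 m/s, theta = 30 deg, g = 10 m/s^2
sin(30) = 1/2
Using T = 2*v0*sin(theta) / g
T = 2*17*1/2 / 10
T = 17 / 10
T = 17/10 s

17/10 s


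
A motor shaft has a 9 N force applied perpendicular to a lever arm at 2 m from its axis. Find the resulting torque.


Given: F = 9 N, r = 2 m, angle = 90 deg (perpendicular)
Using tau = F * r * sin(90)
sin(90) = 1
tau = 9 * 2 * 1
tau = 18 Nm

18 Nm


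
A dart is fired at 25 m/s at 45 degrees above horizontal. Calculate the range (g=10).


Given: v0 = 25 m/s, theta = 45 deg, g = 10 m/s^2
sin(2*45) = sin(90) = 1
Using R = v0^2 * sin(2*theta) / g
R = 25^2 * 1 / 10
R = 625 / 10
R = 125/2 m

125/2 m


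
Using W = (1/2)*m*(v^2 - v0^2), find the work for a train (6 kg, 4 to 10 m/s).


Given: m = 6 kg, v0 = 4 m/s, v = 10 m/s
Using W = (1/2)*m*(v^2 - v0^2)
v^2 = 10^2 = 100
v0^2 = 4^2 = 16
v^2 - v0^2 = 100 - 16 = 84
W = (1/2)*6*84 = 252 J

252 J


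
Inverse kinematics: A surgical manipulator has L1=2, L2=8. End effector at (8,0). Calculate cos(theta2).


Given: L1 = 2, L2 = 8, target (x, y) = (8, 0)
Using cos(theta2) = (x^2 + y^2 - L1^2 - L2^2) / (2*L1*L2)
x^2 + y^2 = 8^2 + 0 = 64
L1^2 + L2^2 = 4 + 64 = 68
Numerator = 64 - 68 = -4
Denominator = 2*2*8 = 32
cos(theta2) = -4/32 = -1/8

-1/8


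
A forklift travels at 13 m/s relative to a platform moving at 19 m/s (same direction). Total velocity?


Given: object velocity = 13 m/s, platform velocity = 19 m/s (same direction)
Using classical velocity addition: v_total = v_object + v_platform
v_total = 13 + 19
v_total = 32 m/s

32 m/s
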